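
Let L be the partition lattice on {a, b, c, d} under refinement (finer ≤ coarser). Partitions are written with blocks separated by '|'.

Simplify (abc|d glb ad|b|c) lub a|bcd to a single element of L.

abc|d ∧ ad|b|c = a|b|c|d
a|b|c|d ∨ a|bcd = a|bcd

a|bcd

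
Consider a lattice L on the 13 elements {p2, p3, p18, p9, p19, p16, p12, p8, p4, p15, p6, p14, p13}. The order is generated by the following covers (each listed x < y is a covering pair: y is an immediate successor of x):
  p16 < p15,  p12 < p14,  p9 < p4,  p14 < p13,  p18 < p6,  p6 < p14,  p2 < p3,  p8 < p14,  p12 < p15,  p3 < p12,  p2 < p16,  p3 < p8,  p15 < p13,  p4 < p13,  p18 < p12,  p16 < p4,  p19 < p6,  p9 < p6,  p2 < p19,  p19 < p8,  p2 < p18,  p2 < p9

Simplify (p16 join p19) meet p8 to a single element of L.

p16 ∨ p19 = p13
p13 ∧ p8 = p8

p8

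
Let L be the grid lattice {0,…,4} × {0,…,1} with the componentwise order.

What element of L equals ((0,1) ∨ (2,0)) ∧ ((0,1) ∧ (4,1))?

(0,1)

(0,1) ∨ (2,0) = (2,1)
(0,1) ∧ (4,1) = (0,1)
(2,1) ∧ (0,1) = (0,1)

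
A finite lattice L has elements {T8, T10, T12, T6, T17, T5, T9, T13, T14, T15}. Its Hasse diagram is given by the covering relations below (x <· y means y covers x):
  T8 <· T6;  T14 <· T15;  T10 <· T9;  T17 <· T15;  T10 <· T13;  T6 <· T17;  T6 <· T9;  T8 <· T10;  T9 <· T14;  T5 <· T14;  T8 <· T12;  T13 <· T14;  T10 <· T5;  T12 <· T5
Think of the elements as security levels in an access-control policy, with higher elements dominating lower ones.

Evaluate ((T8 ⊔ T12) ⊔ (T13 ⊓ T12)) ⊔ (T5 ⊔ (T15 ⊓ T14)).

T14

T8 ∨ T12 = T12
T13 ∧ T12 = T8
T12 ∨ T8 = T12
T15 ∧ T14 = T14
T5 ∨ T14 = T14
T12 ∨ T14 = T14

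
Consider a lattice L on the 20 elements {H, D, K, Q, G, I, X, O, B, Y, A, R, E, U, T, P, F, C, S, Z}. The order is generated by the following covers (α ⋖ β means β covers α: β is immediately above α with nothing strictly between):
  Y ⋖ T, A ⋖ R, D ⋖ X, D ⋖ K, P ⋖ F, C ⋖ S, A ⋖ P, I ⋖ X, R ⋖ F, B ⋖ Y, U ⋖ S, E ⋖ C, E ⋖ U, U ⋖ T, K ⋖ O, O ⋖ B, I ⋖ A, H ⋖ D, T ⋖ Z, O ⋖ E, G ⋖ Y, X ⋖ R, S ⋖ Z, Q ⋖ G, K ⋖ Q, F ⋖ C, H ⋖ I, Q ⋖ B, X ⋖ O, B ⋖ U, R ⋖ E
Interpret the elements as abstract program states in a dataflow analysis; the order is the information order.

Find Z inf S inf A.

Common lower bounds of {Z, S, A}: A, H, I.
The greatest among these is A.

A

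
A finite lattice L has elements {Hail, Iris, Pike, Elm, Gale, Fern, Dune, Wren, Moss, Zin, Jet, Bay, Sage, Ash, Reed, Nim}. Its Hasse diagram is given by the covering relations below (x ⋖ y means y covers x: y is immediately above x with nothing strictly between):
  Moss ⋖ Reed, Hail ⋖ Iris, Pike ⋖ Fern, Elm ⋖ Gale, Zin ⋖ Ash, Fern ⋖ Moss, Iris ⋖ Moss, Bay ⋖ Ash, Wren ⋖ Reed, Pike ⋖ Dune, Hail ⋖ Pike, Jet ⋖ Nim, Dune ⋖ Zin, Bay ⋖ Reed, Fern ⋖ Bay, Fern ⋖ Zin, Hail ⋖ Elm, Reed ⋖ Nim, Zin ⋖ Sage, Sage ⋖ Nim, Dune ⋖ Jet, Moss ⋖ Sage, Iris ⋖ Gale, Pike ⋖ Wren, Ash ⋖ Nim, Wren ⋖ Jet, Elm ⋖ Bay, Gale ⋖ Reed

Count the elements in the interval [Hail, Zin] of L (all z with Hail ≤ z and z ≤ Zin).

5

The interval [Hail, Zin] = {Dune, Fern, Hail, Pike, Zin}, which has 5 elements.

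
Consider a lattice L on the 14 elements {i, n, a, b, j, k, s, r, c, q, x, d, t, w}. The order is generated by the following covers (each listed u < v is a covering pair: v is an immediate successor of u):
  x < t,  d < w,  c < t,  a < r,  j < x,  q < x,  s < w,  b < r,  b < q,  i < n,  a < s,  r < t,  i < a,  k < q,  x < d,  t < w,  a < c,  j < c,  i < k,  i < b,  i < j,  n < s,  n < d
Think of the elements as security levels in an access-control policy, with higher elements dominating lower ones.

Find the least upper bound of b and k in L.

q

Common upper bounds of {b, k}: d, q, t, w, x.
The least among these is q.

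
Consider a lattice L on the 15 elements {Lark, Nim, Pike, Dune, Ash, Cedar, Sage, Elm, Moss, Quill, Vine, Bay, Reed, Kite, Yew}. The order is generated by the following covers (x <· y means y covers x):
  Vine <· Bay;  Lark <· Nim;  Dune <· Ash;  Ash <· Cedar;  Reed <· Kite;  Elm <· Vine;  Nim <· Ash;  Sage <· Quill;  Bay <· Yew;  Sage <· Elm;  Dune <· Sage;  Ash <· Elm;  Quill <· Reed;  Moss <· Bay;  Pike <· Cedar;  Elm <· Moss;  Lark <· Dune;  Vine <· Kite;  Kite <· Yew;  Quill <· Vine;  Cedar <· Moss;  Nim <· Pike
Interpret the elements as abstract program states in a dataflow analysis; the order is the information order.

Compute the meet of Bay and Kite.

Vine

Common lower bounds of {Bay, Kite}: Ash, Dune, Elm, Lark, Nim, Quill, Sage, Vine.
The greatest among these is Vine.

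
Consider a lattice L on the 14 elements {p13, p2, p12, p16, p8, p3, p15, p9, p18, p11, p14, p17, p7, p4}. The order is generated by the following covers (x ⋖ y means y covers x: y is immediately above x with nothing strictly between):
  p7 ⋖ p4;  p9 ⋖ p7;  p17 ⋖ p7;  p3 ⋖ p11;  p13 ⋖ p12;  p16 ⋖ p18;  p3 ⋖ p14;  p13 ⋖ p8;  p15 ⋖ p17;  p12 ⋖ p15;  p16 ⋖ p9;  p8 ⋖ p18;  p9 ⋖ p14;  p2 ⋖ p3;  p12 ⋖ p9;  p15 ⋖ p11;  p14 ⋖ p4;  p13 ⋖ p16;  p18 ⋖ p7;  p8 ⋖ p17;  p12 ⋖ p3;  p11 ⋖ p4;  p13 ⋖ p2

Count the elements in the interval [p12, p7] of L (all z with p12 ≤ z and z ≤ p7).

5

The interval [p12, p7] = {p12, p15, p17, p7, p9}, which has 5 elements.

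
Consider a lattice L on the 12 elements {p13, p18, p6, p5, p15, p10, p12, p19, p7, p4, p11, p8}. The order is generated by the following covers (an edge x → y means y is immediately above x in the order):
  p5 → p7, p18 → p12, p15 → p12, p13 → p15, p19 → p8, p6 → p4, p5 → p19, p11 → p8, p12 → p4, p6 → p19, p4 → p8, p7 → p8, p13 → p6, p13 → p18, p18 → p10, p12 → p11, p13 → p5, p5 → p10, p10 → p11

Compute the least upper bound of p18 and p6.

Common upper bounds of {p18, p6}: p4, p8.
The least among these is p4.

p4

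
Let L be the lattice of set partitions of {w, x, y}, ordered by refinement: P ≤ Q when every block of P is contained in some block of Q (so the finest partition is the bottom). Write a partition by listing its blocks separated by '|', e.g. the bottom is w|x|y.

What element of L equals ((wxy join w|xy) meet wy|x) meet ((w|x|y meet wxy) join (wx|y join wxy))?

wy|x

wxy ∨ w|xy = wxy
wxy ∧ wy|x = wy|x
w|x|y ∧ wxy = w|x|y
wx|y ∨ wxy = wxy
w|x|y ∨ wxy = wxy
wy|x ∧ wxy = wy|x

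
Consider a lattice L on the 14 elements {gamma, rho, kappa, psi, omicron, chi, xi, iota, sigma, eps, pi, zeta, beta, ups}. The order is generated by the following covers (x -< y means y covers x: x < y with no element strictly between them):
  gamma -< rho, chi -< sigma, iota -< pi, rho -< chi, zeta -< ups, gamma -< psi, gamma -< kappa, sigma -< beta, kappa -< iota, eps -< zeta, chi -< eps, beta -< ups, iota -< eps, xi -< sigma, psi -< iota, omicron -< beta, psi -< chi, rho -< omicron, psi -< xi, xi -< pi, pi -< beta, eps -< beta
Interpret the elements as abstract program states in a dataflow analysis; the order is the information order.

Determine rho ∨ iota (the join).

Common upper bounds of {rho, iota}: beta, eps, ups, zeta.
The least among these is eps.

eps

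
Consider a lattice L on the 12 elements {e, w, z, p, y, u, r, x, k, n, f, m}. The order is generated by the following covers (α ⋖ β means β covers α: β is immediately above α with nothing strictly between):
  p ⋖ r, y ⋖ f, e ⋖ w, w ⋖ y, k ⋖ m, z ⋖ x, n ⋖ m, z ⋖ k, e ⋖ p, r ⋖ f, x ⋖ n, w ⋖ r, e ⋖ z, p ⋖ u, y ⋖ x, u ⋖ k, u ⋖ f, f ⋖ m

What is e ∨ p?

p

Common upper bounds of {e, p}: f, k, m, p, r, u.
The least among these is p.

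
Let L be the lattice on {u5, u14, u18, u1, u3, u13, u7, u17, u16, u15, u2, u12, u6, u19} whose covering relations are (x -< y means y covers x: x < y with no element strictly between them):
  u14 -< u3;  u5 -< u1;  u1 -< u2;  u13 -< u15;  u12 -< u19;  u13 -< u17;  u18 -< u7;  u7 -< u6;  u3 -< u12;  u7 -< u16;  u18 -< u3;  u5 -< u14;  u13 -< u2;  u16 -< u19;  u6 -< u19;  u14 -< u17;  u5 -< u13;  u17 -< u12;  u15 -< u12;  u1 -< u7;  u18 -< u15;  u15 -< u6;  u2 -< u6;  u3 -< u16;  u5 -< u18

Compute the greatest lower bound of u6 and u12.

Common lower bounds of {u6, u12}: u13, u15, u18, u5.
The greatest among these is u15.

u15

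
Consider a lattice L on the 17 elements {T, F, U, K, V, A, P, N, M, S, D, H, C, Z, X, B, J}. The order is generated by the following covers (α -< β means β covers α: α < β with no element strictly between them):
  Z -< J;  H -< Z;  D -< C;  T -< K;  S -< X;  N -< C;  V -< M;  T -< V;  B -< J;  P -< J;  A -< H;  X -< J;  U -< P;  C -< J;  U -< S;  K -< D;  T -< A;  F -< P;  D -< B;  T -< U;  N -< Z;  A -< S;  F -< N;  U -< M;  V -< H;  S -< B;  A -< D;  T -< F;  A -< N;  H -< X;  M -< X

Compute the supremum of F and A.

Common upper bounds of {F, A}: C, J, N, Z.
The least among these is N.

N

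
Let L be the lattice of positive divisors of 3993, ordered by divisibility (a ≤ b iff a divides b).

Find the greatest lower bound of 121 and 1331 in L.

In the divisibility order, the meet is the greatest common divisor: gcd(121, 1331) = 121.

121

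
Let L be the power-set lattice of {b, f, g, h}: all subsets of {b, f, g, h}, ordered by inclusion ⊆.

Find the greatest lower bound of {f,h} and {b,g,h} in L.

Common lower bounds of {{f,h}, {b,g,h}}: {h}, {}.
The greatest among these is {h}.

{h}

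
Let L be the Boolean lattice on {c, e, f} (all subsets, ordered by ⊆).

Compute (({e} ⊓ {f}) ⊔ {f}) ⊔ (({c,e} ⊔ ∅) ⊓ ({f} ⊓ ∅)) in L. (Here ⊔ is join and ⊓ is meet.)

{f}

{e} ∧ {f} = ∅
∅ ∨ {f} = {f}
{c,e} ∨ ∅ = {c,e}
{f} ∧ ∅ = ∅
{c,e} ∧ ∅ = ∅
{f} ∨ ∅ = {f}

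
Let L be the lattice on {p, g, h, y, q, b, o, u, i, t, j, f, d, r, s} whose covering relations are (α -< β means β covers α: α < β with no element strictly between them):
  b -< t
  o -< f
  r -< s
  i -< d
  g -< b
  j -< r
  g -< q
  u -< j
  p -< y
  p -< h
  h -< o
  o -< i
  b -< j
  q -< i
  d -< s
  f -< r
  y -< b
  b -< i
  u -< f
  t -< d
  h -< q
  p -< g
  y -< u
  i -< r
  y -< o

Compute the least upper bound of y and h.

Common upper bounds of {y, h}: d, f, i, o, r, s.
The least among these is o.

o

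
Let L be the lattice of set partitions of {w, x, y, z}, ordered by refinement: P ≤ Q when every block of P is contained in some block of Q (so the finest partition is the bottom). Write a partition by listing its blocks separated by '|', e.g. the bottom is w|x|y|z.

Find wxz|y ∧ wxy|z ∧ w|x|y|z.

w|x|y|z

The meet (common refinement) of wxz|y, wxy|z, w|x|y|z intersects blocks pairwise, giving w|x|y|z.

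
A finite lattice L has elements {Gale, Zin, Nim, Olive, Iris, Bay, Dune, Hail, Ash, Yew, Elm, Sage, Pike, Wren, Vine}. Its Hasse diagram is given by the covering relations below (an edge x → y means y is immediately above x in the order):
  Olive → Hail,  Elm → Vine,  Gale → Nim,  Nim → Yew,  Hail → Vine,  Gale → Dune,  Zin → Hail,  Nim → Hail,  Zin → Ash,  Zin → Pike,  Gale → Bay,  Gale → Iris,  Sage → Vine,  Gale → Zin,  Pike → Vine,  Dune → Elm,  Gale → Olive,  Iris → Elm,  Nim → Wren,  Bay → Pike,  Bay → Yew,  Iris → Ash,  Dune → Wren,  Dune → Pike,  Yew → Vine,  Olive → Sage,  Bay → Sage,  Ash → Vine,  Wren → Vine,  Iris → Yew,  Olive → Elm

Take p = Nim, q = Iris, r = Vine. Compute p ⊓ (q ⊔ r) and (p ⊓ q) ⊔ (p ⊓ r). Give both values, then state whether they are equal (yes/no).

Nim; Nim; yes

q ⊔ r = Vine, so p ⊓ (q ⊔ r) = Nim ⊓ Vine = Nim.
p ⊓ q = Gale and p ⊓ r = Nim, so (p ⊓ q) ⊔ (p ⊓ r) = Gale ⊔ Nim = Nim.
Equal: yes.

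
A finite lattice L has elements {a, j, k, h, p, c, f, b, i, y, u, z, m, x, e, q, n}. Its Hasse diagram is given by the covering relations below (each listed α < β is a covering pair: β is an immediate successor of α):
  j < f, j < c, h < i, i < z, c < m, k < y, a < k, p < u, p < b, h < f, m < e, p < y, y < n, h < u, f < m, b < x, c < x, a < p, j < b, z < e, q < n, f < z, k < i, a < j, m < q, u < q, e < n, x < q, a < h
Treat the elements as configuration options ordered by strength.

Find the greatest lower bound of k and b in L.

Common lower bounds of {k, b}: a.
The greatest among these is a.

a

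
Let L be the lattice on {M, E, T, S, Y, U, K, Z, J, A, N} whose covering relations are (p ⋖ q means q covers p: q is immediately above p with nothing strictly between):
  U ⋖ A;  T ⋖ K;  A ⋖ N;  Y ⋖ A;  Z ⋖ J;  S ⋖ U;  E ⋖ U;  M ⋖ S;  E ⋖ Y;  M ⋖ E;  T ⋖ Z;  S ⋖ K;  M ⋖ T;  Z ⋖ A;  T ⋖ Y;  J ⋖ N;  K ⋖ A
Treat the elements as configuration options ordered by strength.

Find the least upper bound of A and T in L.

A

Common upper bounds of {A, T}: A, N.
The least among these is A.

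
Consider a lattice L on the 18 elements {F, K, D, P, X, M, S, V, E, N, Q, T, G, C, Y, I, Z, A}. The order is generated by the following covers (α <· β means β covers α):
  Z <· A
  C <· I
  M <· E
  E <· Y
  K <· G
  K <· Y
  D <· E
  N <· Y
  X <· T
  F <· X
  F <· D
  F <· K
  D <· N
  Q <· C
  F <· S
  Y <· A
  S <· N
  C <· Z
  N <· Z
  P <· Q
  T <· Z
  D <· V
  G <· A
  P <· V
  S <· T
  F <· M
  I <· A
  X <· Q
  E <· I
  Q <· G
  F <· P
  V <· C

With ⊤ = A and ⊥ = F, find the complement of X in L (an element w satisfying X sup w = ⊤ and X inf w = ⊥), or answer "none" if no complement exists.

Y

Need w with X ∨ w = A and X ∧ w = F.
Checking each element gives: Y.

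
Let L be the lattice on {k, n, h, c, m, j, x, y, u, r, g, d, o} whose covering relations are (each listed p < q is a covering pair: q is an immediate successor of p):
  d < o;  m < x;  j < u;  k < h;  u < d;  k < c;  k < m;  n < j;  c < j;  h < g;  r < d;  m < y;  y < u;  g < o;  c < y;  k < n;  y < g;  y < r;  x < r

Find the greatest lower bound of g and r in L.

y

Common lower bounds of {g, r}: c, k, m, y.
The greatest among these is y.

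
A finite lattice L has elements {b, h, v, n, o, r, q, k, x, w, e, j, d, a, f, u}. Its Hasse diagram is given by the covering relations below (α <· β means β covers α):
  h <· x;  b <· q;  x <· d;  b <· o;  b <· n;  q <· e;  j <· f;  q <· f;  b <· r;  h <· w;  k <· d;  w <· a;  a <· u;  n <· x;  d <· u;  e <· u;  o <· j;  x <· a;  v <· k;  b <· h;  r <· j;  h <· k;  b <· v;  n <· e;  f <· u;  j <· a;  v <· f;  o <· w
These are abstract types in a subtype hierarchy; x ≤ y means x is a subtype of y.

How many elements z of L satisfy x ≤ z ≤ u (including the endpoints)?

The interval [x, u] = {a, d, u, x}, which has 4 elements.

4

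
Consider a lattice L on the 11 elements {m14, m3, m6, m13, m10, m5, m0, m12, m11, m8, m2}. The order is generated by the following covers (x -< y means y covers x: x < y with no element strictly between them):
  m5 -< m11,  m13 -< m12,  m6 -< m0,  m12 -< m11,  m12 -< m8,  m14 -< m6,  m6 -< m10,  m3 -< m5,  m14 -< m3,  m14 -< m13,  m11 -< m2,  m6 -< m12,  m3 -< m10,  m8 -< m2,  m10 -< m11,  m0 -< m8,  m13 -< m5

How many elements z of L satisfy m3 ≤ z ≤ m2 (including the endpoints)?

The interval [m3, m2] = {m10, m11, m2, m3, m5}, which has 5 elements.

5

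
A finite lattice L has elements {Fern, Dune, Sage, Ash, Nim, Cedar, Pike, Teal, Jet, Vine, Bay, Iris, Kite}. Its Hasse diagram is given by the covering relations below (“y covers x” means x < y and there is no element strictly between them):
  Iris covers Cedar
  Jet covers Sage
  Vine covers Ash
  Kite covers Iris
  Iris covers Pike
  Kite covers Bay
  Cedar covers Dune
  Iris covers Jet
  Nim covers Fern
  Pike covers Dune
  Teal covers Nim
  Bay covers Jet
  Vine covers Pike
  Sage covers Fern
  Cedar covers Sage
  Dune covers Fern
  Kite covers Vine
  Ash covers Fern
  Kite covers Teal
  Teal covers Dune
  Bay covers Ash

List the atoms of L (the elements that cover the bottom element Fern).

Ash, Dune, Nim, Sage

The atoms are exactly the elements that cover Fern: Ash, Dune, Nim, Sage.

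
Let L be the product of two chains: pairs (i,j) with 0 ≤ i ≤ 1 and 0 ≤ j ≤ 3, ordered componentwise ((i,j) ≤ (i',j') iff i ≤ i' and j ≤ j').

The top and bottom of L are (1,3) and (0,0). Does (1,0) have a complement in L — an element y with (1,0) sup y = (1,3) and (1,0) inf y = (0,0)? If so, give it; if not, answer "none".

(0,3)

Need y with (1,0) ∨ y = (1,3) and (1,0) ∧ y = (0,0).
Checking each element gives: (0,3).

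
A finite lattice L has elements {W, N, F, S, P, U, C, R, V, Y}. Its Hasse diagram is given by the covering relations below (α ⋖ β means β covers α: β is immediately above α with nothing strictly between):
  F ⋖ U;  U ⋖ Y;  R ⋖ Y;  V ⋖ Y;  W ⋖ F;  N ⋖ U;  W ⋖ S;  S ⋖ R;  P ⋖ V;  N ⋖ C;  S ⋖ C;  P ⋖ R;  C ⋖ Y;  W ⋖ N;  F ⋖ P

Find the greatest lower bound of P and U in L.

Common lower bounds of {P, U}: F, W.
The greatest among these is F.

F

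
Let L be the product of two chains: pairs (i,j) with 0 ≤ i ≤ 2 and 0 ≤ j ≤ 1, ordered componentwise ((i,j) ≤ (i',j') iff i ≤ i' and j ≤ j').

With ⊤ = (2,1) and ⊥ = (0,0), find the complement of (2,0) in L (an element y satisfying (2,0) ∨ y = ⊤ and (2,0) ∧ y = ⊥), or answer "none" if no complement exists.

Need y with (2,0) ∨ y = (2,1) and (2,0) ∧ y = (0,0).
Checking each element gives: (0,1).

(0,1)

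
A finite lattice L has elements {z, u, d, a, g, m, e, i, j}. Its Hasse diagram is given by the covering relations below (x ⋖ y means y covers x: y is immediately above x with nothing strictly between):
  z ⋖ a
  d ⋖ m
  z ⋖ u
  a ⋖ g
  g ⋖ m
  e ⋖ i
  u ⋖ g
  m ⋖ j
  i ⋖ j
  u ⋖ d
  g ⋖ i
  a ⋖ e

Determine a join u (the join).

Common upper bounds of {a, u}: g, i, j, m.
The least among these is g.

g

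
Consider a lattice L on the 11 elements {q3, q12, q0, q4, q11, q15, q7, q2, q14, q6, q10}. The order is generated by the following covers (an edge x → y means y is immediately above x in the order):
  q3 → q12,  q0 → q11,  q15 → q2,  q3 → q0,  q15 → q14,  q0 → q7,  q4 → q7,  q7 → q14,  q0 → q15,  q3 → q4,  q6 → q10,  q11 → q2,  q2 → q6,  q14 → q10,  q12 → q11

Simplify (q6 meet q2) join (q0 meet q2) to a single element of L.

q2

q6 ∧ q2 = q2
q0 ∧ q2 = q0
q2 ∨ q0 = q2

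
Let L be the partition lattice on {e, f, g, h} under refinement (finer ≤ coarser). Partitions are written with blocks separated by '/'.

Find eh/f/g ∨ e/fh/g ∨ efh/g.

efh/g

Common upper bounds of {eh/f/g, e/fh/g, efh/g}: efgh, efh/g.
The least among these is efh/g.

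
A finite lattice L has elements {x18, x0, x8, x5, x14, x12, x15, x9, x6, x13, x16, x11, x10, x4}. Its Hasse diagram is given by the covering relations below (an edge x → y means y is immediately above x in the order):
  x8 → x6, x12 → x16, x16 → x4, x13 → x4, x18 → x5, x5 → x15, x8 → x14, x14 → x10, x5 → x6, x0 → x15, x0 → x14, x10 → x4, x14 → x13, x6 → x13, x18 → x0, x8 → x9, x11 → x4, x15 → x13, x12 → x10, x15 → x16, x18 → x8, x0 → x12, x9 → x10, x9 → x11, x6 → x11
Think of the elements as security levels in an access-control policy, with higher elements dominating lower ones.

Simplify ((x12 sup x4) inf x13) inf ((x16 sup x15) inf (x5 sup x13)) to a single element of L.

x12 ∨ x4 = x4
x4 ∧ x13 = x13
x16 ∨ x15 = x16
x5 ∨ x13 = x13
x16 ∧ x13 = x15
x13 ∧ x15 = x15

x15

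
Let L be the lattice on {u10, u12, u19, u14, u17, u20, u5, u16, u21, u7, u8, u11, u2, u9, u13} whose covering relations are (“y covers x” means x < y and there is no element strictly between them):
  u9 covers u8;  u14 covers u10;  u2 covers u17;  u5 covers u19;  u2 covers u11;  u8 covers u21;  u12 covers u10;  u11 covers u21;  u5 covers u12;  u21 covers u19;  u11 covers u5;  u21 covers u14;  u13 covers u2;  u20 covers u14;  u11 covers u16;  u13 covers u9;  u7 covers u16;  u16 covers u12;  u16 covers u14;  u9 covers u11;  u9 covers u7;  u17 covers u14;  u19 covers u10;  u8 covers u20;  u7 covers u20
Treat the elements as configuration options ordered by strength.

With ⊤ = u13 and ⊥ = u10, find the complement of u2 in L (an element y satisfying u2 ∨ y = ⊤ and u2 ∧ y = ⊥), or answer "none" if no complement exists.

none

For every candidate y, either u2 ∨ y ≠ u13 or u2 ∧ y ≠ u10; no complement exists.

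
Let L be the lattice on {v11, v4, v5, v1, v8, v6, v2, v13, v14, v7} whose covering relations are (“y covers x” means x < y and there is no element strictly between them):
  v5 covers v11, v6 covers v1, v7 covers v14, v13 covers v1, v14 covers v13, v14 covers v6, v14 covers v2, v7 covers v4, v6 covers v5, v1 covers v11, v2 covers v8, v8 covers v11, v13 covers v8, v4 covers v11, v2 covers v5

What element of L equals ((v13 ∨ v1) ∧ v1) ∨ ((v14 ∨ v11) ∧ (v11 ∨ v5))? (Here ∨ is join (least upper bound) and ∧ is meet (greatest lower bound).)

v6

v13 ∨ v1 = v13
v13 ∧ v1 = v1
v14 ∨ v11 = v14
v11 ∨ v5 = v5
v14 ∧ v5 = v5
v1 ∨ v5 = v6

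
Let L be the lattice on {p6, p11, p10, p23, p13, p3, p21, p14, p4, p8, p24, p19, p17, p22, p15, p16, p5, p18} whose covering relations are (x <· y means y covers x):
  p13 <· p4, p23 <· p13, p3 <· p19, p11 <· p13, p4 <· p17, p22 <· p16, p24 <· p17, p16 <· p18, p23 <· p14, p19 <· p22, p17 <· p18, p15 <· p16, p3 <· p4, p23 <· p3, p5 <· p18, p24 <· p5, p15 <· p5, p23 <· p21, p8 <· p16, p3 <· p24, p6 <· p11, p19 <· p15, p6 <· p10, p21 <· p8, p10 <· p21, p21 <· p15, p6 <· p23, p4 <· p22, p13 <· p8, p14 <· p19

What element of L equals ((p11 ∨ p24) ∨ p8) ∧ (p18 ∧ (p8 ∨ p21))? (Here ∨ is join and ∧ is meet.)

p11 ∨ p24 = p17
p17 ∨ p8 = p18
p8 ∨ p21 = p8
p18 ∧ p8 = p8
p18 ∧ p8 = p8

p8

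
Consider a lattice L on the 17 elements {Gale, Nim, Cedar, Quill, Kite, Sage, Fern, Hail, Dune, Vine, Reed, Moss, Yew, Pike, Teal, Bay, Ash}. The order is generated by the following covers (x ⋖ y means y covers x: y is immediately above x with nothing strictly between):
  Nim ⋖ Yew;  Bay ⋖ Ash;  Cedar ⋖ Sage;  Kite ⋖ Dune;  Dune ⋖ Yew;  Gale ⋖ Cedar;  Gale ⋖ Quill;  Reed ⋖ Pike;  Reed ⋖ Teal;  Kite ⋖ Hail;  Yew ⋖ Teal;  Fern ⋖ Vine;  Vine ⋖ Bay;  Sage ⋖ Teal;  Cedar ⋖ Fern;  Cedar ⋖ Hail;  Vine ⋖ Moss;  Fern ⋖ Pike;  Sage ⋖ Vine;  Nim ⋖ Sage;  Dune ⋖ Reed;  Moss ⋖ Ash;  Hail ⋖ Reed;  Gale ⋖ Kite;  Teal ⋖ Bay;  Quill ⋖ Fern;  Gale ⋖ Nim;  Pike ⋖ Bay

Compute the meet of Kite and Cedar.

Gale

Common lower bounds of {Kite, Cedar}: Gale.
The greatest among these is Gale.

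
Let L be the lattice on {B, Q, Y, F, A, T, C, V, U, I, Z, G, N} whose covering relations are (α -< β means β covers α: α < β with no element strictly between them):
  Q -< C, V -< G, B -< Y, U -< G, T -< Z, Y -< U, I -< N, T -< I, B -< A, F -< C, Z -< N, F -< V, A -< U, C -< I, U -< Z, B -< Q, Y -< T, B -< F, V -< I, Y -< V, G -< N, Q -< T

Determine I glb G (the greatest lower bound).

Common lower bounds of {I, G}: B, F, V, Y.
The greatest among these is V.

V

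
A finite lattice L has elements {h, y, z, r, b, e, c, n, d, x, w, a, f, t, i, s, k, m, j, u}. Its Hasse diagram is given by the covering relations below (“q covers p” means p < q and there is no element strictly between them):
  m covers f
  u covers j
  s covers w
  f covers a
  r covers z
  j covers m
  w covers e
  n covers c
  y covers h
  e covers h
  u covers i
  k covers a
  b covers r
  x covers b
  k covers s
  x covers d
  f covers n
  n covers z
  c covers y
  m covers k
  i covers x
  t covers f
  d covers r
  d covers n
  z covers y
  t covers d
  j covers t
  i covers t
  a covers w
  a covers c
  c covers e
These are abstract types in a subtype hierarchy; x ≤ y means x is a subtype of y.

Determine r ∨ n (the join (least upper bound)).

d

Common upper bounds of {r, n}: d, i, j, t, u, x.
The least among these is d.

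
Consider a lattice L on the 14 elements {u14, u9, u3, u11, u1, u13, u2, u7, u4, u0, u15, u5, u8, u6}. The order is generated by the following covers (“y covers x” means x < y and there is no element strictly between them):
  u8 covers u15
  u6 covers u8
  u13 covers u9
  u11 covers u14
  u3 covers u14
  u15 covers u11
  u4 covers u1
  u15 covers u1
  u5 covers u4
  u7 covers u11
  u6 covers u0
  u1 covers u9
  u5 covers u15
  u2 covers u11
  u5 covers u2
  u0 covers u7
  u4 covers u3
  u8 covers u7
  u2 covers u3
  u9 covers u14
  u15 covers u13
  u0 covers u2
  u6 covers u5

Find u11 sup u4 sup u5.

Common upper bounds of {u11, u4, u5}: u5, u6.
The least among these is u5.

u5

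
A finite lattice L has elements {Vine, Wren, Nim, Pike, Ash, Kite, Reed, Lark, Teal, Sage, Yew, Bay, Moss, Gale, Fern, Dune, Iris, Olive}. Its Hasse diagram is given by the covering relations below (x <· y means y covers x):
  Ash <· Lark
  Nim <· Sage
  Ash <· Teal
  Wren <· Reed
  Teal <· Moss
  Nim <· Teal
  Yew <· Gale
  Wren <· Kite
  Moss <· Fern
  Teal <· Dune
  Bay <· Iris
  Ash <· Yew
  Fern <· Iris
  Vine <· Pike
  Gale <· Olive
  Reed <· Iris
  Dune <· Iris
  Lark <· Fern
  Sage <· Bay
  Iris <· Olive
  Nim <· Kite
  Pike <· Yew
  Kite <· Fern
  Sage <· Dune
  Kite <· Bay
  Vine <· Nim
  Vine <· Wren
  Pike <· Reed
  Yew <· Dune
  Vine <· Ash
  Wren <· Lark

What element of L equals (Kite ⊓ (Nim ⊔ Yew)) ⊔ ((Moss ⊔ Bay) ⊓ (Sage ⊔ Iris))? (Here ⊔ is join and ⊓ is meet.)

Nim ∨ Yew = Dune
Kite ∧ Dune = Nim
Moss ∨ Bay = Iris
Sage ∨ Iris = Iris
Iris ∧ Iris = Iris
Nim ∨ Iris = Iris

Iris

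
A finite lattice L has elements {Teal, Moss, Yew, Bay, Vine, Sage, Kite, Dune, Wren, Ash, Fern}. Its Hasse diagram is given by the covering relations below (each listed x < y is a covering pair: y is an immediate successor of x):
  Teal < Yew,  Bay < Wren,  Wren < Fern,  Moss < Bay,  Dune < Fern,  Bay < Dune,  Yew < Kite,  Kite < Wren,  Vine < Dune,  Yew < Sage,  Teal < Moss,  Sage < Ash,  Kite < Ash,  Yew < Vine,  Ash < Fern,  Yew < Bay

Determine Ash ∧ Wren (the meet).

Kite

Common lower bounds of {Ash, Wren}: Kite, Teal, Yew.
The greatest among these is Kite.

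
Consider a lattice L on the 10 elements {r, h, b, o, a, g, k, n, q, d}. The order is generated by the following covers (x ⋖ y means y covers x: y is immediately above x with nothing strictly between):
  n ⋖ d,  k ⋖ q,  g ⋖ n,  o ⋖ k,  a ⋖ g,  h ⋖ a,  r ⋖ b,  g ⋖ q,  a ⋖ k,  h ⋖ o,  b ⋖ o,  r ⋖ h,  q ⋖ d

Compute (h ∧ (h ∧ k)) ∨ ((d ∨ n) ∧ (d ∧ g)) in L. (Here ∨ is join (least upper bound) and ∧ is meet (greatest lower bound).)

g

h ∧ k = h
h ∧ h = h
d ∨ n = d
d ∧ g = g
d ∧ g = g
h ∨ g = g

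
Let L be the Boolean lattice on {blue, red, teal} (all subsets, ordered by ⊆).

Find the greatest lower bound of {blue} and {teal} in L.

∅

Under ⊆, meet is intersection: {blue} ∩ {teal} = ∅.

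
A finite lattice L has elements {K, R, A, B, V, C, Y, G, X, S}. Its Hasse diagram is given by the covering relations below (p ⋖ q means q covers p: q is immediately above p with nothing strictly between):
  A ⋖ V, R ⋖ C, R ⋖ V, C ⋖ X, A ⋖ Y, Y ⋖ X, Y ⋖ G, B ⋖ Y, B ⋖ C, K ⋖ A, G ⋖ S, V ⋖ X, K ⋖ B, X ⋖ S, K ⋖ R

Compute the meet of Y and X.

Y

Common lower bounds of {Y, X}: A, B, K, Y.
The greatest among these is Y.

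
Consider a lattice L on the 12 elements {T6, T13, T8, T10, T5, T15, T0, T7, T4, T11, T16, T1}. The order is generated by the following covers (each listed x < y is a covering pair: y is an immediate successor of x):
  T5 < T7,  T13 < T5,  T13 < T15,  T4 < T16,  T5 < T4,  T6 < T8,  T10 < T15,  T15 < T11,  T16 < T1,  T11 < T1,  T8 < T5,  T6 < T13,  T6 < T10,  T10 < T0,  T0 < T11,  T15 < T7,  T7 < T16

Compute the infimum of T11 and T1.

T11

Common lower bounds of {T11, T1}: T0, T10, T11, T13, T15, T6.
The greatest among these is T11.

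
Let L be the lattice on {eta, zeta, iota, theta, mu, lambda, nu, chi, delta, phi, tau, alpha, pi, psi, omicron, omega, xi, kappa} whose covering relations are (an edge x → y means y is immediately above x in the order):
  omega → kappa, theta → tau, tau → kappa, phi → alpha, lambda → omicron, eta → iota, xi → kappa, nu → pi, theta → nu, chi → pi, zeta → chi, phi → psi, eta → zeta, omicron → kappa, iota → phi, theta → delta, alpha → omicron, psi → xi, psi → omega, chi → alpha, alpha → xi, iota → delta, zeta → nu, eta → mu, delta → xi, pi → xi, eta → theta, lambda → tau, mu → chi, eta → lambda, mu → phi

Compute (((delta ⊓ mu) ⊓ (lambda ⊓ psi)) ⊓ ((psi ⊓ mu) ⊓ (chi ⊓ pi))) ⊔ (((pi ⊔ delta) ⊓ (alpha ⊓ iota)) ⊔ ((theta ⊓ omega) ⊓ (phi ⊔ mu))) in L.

iota

delta ∧ mu = eta
lambda ∧ psi = eta
eta ∧ eta = eta
psi ∧ mu = mu
chi ∧ pi = chi
mu ∧ chi = mu
eta ∧ mu = eta
pi ∨ delta = xi
alpha ∧ iota = iota
xi ∧ iota = iota
theta ∧ omega = eta
phi ∨ mu = phi
eta ∧ phi = eta
iota ∨ eta = iota
eta ∨ iota = iota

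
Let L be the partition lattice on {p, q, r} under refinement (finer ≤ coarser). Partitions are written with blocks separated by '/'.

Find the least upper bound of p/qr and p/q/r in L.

The join of p/qr and p/q/r merges any blocks that overlap across the partitions, giving p/qr.

p/qr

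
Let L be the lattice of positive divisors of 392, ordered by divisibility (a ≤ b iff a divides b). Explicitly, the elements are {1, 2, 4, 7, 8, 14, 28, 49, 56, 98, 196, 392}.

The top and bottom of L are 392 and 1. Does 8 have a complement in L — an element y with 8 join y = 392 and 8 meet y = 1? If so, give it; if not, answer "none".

49

Need y with 8 ∨ y = 392 and 8 ∧ y = 1.
Checking each element gives: 49.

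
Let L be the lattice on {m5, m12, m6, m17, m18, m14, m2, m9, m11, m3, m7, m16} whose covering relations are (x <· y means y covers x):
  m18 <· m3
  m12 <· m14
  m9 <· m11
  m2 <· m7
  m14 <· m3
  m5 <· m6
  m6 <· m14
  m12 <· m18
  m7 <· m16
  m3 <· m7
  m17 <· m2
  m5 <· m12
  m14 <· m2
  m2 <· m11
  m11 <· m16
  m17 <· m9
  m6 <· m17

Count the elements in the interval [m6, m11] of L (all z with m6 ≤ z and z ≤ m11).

The interval [m6, m11] = {m11, m14, m17, m2, m6, m9}, which has 6 elements.

6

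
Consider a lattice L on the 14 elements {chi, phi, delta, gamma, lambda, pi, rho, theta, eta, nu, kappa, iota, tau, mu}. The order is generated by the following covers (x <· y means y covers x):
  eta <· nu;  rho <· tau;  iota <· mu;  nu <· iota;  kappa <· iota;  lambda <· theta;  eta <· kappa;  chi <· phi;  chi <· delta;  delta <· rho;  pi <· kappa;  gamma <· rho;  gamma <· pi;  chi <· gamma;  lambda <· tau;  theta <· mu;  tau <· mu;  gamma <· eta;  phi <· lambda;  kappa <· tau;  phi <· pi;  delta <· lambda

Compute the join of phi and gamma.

Common upper bounds of {phi, gamma}: iota, kappa, mu, pi, tau.
The least among these is pi.

pi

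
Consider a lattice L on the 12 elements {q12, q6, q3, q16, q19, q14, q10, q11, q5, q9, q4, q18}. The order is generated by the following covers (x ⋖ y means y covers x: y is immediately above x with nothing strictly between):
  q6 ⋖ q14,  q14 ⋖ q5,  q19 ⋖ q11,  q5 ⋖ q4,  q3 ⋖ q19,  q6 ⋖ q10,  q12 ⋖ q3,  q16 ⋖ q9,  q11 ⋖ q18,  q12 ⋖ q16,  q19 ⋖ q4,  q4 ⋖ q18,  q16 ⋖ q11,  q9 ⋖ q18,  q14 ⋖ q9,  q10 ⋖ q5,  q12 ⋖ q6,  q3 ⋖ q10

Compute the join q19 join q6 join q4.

q4

Common upper bounds of {q19, q6, q4}: q18, q4.
The least among these is q4.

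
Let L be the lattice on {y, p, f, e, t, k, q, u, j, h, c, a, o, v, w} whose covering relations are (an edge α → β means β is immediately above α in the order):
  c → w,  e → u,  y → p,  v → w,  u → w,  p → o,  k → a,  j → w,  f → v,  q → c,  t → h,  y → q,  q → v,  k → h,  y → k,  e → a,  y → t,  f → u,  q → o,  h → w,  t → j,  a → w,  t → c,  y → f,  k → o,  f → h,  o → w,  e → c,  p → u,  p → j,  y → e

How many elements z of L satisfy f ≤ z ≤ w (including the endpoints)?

5

The interval [f, w] = {f, h, u, v, w}, which has 5 elements.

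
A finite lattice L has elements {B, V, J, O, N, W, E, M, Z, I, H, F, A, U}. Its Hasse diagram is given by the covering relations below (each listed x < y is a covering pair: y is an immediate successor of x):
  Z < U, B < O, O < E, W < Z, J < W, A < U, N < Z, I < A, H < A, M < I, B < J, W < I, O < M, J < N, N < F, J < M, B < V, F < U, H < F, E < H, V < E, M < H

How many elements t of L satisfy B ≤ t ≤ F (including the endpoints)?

9

The interval [B, F] = {B, E, F, H, J, M, N, O, V}, which has 9 elements.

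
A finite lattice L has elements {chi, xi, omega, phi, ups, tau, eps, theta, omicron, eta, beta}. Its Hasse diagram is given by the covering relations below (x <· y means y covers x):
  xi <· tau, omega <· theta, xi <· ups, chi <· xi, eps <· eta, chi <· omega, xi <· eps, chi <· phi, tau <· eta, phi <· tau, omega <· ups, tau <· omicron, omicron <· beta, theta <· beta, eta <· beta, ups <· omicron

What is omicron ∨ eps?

beta

Common upper bounds of {omicron, eps}: beta.
The least among these is beta.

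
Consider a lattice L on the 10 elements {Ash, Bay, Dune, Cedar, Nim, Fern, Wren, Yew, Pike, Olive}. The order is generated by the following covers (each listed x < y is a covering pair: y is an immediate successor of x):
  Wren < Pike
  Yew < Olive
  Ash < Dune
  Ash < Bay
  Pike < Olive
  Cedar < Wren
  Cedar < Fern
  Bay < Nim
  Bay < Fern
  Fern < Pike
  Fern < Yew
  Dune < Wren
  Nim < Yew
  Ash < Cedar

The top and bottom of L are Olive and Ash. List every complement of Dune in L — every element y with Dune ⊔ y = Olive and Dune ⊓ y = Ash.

Need y with Dune ∨ y = Olive and Dune ∧ y = Ash.
Checking each element gives: Nim, Yew.

Nim, Yew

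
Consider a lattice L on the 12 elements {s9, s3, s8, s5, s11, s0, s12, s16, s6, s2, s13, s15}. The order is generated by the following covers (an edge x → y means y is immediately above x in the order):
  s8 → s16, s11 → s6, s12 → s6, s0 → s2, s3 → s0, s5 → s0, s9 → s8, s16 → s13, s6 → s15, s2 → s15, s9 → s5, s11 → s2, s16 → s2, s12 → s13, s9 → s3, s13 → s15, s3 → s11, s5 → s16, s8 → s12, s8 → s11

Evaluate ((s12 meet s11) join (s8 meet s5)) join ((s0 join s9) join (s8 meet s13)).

s12 ∧ s11 = s8
s8 ∧ s5 = s9
s8 ∨ s9 = s8
s0 ∨ s9 = s0
s8 ∧ s13 = s8
s0 ∨ s8 = s2
s8 ∨ s2 = s2

s2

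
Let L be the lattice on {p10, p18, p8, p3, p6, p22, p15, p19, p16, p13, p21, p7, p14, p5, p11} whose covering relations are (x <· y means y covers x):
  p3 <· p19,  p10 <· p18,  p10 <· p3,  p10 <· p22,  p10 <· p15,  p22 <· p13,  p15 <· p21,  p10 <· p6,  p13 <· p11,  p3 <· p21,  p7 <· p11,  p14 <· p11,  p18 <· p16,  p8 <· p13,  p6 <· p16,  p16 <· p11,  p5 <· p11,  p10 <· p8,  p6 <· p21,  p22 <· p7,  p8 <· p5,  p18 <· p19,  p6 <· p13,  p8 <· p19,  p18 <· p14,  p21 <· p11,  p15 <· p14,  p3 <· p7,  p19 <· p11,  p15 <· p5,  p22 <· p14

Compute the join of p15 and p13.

p11

Common upper bounds of {p15, p13}: p11.
The least among these is p11.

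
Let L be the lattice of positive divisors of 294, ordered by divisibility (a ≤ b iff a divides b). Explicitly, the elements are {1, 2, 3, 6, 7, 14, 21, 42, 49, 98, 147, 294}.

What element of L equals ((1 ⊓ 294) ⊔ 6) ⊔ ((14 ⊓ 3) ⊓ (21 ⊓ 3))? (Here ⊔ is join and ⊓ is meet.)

1 ∧ 294 = 1
1 ∨ 6 = 6
14 ∧ 3 = 1
21 ∧ 3 = 3
1 ∧ 3 = 1
6 ∨ 1 = 6

6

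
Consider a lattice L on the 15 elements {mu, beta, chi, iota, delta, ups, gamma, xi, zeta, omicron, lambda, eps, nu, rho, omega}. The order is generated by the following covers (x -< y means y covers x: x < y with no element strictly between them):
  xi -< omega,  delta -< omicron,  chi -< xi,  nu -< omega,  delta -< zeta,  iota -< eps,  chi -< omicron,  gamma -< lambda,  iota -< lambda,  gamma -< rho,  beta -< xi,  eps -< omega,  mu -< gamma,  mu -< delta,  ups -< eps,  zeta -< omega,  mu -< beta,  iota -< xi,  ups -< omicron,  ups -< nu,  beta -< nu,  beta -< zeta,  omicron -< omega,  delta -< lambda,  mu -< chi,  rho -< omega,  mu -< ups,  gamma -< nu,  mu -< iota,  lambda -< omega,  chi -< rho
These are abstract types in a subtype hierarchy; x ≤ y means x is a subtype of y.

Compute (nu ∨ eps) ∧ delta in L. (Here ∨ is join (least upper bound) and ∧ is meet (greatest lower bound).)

nu ∨ eps = omega
omega ∧ delta = delta

delta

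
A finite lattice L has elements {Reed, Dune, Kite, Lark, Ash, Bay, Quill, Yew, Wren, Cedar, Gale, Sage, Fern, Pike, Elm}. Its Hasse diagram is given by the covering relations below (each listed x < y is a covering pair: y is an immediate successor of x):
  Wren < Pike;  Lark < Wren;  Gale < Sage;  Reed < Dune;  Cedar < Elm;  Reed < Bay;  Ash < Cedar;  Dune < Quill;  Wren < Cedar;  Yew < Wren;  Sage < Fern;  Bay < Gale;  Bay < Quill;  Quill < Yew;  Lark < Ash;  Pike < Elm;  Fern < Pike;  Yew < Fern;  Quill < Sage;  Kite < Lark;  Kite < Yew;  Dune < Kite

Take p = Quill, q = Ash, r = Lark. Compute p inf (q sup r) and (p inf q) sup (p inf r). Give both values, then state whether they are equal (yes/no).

q sup r = Ash, so p inf (q sup r) = Quill inf Ash = Dune.
p inf q = Dune and p inf r = Dune, so (p inf q) sup (p inf r) = Dune sup Dune = Dune.
Equal: yes.

Dune; Dune; yes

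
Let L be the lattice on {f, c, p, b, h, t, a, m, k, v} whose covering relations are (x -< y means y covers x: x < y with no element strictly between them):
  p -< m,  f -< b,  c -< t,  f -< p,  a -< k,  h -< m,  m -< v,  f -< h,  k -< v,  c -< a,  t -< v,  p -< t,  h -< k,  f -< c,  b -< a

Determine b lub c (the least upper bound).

a

Common upper bounds of {b, c}: a, k, v.
The least among these is a.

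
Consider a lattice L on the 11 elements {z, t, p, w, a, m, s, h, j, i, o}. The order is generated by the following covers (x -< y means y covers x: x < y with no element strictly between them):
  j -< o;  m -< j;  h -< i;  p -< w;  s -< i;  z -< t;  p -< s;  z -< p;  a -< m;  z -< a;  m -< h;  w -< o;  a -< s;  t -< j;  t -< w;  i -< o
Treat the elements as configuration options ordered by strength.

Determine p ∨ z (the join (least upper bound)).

Common upper bounds of {p, z}: i, o, p, s, w.
The least among these is p.

p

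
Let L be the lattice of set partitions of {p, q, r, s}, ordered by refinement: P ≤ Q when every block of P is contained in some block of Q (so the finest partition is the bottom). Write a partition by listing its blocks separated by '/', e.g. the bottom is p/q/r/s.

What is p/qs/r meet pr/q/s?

The meet (common refinement) of p/qs/r and pr/q/s intersects blocks pairwise, giving p/q/r/s.

p/q/r/s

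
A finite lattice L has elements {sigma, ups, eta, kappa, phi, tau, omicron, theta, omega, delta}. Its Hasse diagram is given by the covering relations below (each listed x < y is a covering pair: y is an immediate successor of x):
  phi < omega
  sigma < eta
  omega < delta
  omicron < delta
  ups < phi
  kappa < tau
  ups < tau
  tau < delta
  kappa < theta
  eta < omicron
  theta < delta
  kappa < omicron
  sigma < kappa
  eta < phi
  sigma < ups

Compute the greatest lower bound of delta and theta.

theta

Common lower bounds of {delta, theta}: kappa, sigma, theta.
The greatest among these is theta.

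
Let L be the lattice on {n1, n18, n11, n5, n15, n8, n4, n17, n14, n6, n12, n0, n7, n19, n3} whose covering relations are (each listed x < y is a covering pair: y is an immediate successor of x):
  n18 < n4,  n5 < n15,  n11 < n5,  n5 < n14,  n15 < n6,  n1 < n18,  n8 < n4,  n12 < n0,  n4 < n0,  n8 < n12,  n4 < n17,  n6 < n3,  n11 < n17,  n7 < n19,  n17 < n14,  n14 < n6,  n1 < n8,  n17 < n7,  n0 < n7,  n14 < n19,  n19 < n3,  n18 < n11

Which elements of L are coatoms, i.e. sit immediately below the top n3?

The coatoms are exactly the elements covered by n3: n19, n6.

n19, n6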